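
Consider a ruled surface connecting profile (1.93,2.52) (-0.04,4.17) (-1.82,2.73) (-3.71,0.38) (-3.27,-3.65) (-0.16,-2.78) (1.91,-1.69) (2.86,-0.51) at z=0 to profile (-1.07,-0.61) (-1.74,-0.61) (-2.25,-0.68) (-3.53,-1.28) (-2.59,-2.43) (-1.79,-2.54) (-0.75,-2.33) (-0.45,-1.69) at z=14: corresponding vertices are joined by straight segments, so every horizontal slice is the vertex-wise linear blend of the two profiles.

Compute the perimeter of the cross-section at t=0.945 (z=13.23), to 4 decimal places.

Perimeter at t=0.945: 8.5786

Cross-section at t=0.945: each vertex is (1-t)·p0[i] + t·p1[i].
  v1: (1-0.945)·(1.93,2.52) + 0.945·(-1.07,-0.61) = (-0.9050,-0.4378)
  v2: (1-0.945)·(-0.04,4.17) + 0.945·(-1.74,-0.61) = (-1.6465,-0.3471)
  v3: (1-0.945)·(-1.82,2.73) + 0.945·(-2.25,-0.68) = (-2.2264,-0.4924)
  v4: (1-0.945)·(-3.71,0.38) + 0.945·(-3.53,-1.28) = (-3.5399,-1.1887)
  v5: (1-0.945)·(-3.27,-3.65) + 0.945·(-2.59,-2.43) = (-2.6274,-2.4971)
  v6: (1-0.945)·(-0.16,-2.78) + 0.945·(-1.79,-2.54) = (-1.7003,-2.5532)
  v7: (1-0.945)·(1.91,-1.69) + 0.945·(-0.75,-2.33) = (-0.6037,-2.2948)
  v8: (1-0.945)·(2.86,-0.51) + 0.945·(-0.45,-1.69) = (-0.2679,-1.6251)
Perimeter = Σ |v_{i+1} − v_i|:
  edge 1→2: √(-0.7415² + 0.0908²) = 0.7470 (running 0.7470)
  edge 2→3: √(-0.5799² + -0.1454²) = 0.5978 (running 1.3448)
  edge 3→4: √(-1.3135² + -0.6963²) = 1.4867 (running 2.8315)
  edge 4→5: √(0.9125² + -1.3084²) = 1.5952 (running 4.4267)
  edge 5→6: √(0.9270² + -0.0561²) = 0.9287 (running 5.3554)
  edge 6→7: √(1.0966² + 0.2584²) = 1.1267 (running 6.4821)
  edge 7→8: √(0.3358² + 0.6697²) = 0.7492 (running 7.2312)
  edge 8→1: √(-0.6371² + 1.1873²) = 1.3474 (running 8.5786)
Perimeter = 8.5786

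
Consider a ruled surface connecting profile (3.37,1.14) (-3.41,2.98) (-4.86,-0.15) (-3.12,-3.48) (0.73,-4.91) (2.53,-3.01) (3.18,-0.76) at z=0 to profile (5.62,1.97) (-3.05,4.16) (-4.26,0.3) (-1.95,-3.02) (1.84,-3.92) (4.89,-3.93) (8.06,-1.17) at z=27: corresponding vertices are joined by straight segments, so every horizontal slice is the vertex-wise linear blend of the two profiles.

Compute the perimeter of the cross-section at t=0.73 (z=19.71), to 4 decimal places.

Cross-section at t=0.73: each vertex is (1-t)·p0[i] + t·p1[i].
  v1: (1-0.73)·(3.37,1.14) + 0.73·(5.62,1.97) = (5.0125,1.7459)
  v2: (1-0.73)·(-3.41,2.98) + 0.73·(-3.05,4.16) = (-3.1472,3.8414)
  v3: (1-0.73)·(-4.86,-0.15) + 0.73·(-4.26,0.3) = (-4.4220,0.1785)
  v4: (1-0.73)·(-3.12,-3.48) + 0.73·(-1.95,-3.02) = (-2.2659,-3.1442)
  v5: (1-0.73)·(0.73,-4.91) + 0.73·(1.84,-3.92) = (1.5403,-4.1873)
  v6: (1-0.73)·(2.53,-3.01) + 0.73·(4.89,-3.93) = (4.2528,-3.6816)
  v7: (1-0.73)·(3.18,-0.76) + 0.73·(8.06,-1.17) = (6.7424,-1.0593)
Perimeter = Σ |v_{i+1} − v_i|:
  edge 1→2: √(-8.1597² + 2.0955²) = 8.4245 (running 8.4245)
  edge 2→3: √(-1.2748² + -3.6629²) = 3.8784 (running 12.3029)
  edge 3→4: √(2.1561² + -3.3227²) = 3.9609 (running 16.2638)
  edge 4→5: √(3.8062² + -1.0431²) = 3.9465 (running 20.2104)
  edge 5→6: √(2.7125² + 0.5057²) = 2.7592 (running 22.9696)
  edge 6→7: √(2.4896² + 2.6223²) = 3.6159 (running 26.5855)
  edge 7→1: √(-1.7299² + 2.8052²) = 3.2957 (running 29.8812)
Perimeter = 29.8812

Perimeter at t=0.73: 29.8812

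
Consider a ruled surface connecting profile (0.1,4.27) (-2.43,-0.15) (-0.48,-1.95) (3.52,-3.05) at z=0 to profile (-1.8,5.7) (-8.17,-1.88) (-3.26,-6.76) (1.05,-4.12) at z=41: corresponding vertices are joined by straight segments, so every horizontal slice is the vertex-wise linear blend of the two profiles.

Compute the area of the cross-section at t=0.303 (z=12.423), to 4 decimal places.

Cross-section at t=0.303: each vertex is (1-t)·p0[i] + t·p1[i].
  v1: (1-0.303)·(0.1,4.27) + 0.303·(-1.8,5.7) = (-0.4757,4.7033)
  v2: (1-0.303)·(-2.43,-0.15) + 0.303·(-8.17,-1.88) = (-4.1692,-0.6742)
  v3: (1-0.303)·(-0.48,-1.95) + 0.303·(-3.26,-6.76) = (-1.3223,-3.4074)
  v4: (1-0.303)·(3.52,-3.05) + 0.303·(1.05,-4.12) = (2.7716,-3.3742)
Shoelace sum Σ(x_i·y_{i+1} − x_{i+1}·y_i):
  i=1: -0.4757·-0.6742 − -4.1692·4.7033 = +19.9298 (running +19.9298)
  i=2: -4.1692·-3.4074 − -1.3223·-0.6742 = +13.3148 (running +33.2446)
  i=3: -1.3223·-3.3742 − 2.7716·-3.4074 = +13.9059 (running +47.1504)
  i=4: 2.7716·4.7033 − -0.4757·-3.3742 = +11.4305 (running +58.5809)
Area = |Σ|/2 = |58.5809|/2 = 29.2905

Area at t=0.303: 29.2905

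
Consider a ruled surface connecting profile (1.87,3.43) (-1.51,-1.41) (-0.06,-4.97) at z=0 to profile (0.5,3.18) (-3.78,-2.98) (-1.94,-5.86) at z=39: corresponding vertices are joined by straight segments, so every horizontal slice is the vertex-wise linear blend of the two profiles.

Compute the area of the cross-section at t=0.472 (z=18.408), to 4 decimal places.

Area at t=0.472: 10.6255

Cross-section at t=0.472: each vertex is (1-t)·p0[i] + t·p1[i].
  v1: (1-0.472)·(1.87,3.43) + 0.472·(0.5,3.18) = (1.2234,3.3120)
  v2: (1-0.472)·(-1.51,-1.41) + 0.472·(-3.78,-2.98) = (-2.5814,-2.1510)
  v3: (1-0.472)·(-0.06,-4.97) + 0.472·(-1.94,-5.86) = (-0.9474,-5.3901)
Shoelace sum Σ(x_i·y_{i+1} − x_{i+1}·y_i):
  i=1: 1.2234·-2.1510 − -2.5814·3.3120 = +5.9182 (running +5.9182)
  i=2: -2.5814·-5.3901 − -0.9474·-2.1510 = +11.8764 (running +17.7946)
  i=3: -0.9474·3.3120 − 1.2234·-5.3901 = +3.4564 (running +21.2509)
Area = |Σ|/2 = |21.2509|/2 = 10.6255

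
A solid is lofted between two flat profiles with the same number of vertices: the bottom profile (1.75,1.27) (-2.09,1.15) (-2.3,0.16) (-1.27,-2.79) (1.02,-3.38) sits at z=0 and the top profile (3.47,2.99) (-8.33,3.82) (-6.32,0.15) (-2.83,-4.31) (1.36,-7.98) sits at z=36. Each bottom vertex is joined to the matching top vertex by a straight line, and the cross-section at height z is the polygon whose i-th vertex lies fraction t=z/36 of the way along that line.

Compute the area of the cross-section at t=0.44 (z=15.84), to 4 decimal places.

Area at t=0.44: 34.6240

Cross-section at t=0.44: each vertex is (1-t)·p0[i] + t·p1[i].
  v1: (1-0.44)·(1.75,1.27) + 0.44·(3.47,2.99) = (2.5068,2.0268)
  v2: (1-0.44)·(-2.09,1.15) + 0.44·(-8.33,3.82) = (-4.8356,2.3248)
  v3: (1-0.44)·(-2.3,0.16) + 0.44·(-6.32,0.15) = (-4.0688,0.1556)
  v4: (1-0.44)·(-1.27,-2.79) + 0.44·(-2.83,-4.31) = (-1.9564,-3.4588)
  v5: (1-0.44)·(1.02,-3.38) + 0.44·(1.36,-7.98) = (1.1696,-5.4040)
Shoelace sum Σ(x_i·y_{i+1} − x_{i+1}·y_i):
  i=1: 2.5068·2.3248 − -4.8356·2.0268 = +15.6286 (running +15.6286)
  i=2: -4.8356·0.1556 − -4.0688·2.3248 = +8.7067 (running +24.3353)
  i=3: -4.0688·-3.4588 − -1.9564·0.1556 = +14.3776 (running +38.7129)
  i=4: -1.9564·-5.4040 − 1.1696·-3.4588 = +14.6178 (running +53.3307)
  i=5: 1.1696·2.0268 − 2.5068·-5.4040 = +15.9173 (running +69.2480)
Area = |Σ|/2 = |69.2480|/2 = 34.6240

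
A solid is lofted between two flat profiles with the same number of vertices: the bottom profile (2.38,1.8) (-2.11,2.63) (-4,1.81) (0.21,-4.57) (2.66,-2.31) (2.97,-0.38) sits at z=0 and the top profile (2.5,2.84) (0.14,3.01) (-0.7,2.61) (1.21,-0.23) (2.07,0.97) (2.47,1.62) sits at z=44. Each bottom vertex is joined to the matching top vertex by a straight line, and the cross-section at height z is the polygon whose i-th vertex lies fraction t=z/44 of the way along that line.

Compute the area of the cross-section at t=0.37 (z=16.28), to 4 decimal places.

Cross-section at t=0.37: each vertex is (1-t)·p0[i] + t·p1[i].
  v1: (1-0.37)·(2.38,1.8) + 0.37·(2.5,2.84) = (2.4244,2.1848)
  v2: (1-0.37)·(-2.11,2.63) + 0.37·(0.14,3.01) = (-1.2775,2.7706)
  v3: (1-0.37)·(-4,1.81) + 0.37·(-0.7,2.61) = (-2.7790,2.1060)
  v4: (1-0.37)·(0.21,-4.57) + 0.37·(1.21,-0.23) = (0.5800,-2.9642)
  v5: (1-0.37)·(2.66,-2.31) + 0.37·(2.07,0.97) = (2.4417,-1.0964)
  v6: (1-0.37)·(2.97,-0.38) + 0.37·(2.47,1.62) = (2.7850,0.3600)
Shoelace sum Σ(x_i·y_{i+1} − x_{i+1}·y_i):
  i=1: 2.4244·2.7706 − -1.2775·2.1848 = +9.5081 (running +9.5081)
  i=2: -1.2775·2.1060 − -2.7790·2.7706 = +5.0091 (running +14.5172)
  i=3: -2.7790·-2.9642 − 0.5800·2.1060 = +7.0160 (running +21.5332)
  i=4: 0.5800·-1.0964 − 2.4417·-2.9642 = +6.6018 (running +28.1350)
  i=5: 2.4417·0.3600 − 2.7850·-1.0964 = +3.9325 (running +32.0675)
  i=6: 2.7850·2.1848 − 2.4244·0.3600 = +5.2119 (running +37.2794)
Area = |Σ|/2 = |37.2794|/2 = 18.6397

Area at t=0.37: 18.6397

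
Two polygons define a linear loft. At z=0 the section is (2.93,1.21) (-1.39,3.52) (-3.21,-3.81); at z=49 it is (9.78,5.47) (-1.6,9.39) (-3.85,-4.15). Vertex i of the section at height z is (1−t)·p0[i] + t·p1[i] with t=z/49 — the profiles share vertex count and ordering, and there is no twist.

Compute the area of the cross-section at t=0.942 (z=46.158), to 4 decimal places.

Area at t=0.942: 76.5520

Cross-section at t=0.942: each vertex is (1-t)·p0[i] + t·p1[i].
  v1: (1-0.942)·(2.93,1.21) + 0.942·(9.78,5.47) = (9.3827,5.2229)
  v2: (1-0.942)·(-1.39,3.52) + 0.942·(-1.6,9.39) = (-1.5878,9.0495)
  v3: (1-0.942)·(-3.21,-3.81) + 0.942·(-3.85,-4.15) = (-3.8129,-4.1303)
Shoelace sum Σ(x_i·y_{i+1} − x_{i+1}·y_i):
  i=1: 9.3827·9.0495 − -1.5878·5.2229 = +93.2022 (running +93.2022)
  i=2: -1.5878·-4.1303 − -3.8129·9.0495 = +41.0630 (running +134.2651)
  i=3: -3.8129·5.2229 − 9.3827·-4.1303 = +18.8388 (running +153.1039)
Area = |Σ|/2 = |153.1039|/2 = 76.5520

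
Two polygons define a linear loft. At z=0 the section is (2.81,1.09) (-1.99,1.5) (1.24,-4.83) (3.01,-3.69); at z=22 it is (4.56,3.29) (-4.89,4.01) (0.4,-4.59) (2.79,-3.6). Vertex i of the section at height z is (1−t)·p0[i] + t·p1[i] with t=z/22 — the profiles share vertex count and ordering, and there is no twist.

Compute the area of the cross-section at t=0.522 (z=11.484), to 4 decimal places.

Cross-section at t=0.522: each vertex is (1-t)·p0[i] + t·p1[i].
  v1: (1-0.522)·(2.81,1.09) + 0.522·(4.56,3.29) = (3.7235,2.2384)
  v2: (1-0.522)·(-1.99,1.5) + 0.522·(-4.89,4.01) = (-3.5038,2.8102)
  v3: (1-0.522)·(1.24,-4.83) + 0.522·(0.4,-4.59) = (0.8015,-4.7047)
  v4: (1-0.522)·(3.01,-3.69) + 0.522·(2.79,-3.6) = (2.8952,-3.6430)
Shoelace sum Σ(x_i·y_{i+1} − x_{i+1}·y_i):
  i=1: 3.7235·2.8102 − -3.5038·2.2384 = +18.3068 (running +18.3068)
  i=2: -3.5038·-4.7047 − 0.8015·2.8102 = +14.2320 (running +32.5387)
  i=3: 0.8015·-3.6430 − 2.8952·-4.7047 = +10.7010 (running +43.2397)
  i=4: 2.8952·2.2384 − 3.7235·-3.6430 = +20.0453 (running +63.2850)
Area = |Σ|/2 = |63.2850|/2 = 31.6425

Area at t=0.522: 31.6425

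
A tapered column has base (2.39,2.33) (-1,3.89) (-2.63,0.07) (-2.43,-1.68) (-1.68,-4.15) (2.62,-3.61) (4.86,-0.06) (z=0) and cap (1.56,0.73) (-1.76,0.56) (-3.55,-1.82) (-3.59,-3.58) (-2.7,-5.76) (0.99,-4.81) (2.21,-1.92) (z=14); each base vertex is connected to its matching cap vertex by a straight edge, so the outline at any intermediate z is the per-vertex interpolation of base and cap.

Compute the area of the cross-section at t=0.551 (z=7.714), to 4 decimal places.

Cross-section at t=0.551: each vertex is (1-t)·p0[i] + t·p1[i].
  v1: (1-0.551)·(2.39,2.33) + 0.551·(1.56,0.73) = (1.9327,1.4484)
  v2: (1-0.551)·(-1,3.89) + 0.551·(-1.76,0.56) = (-1.4188,2.0552)
  v3: (1-0.551)·(-2.63,0.07) + 0.551·(-3.55,-1.82) = (-3.1369,-0.9714)
  v4: (1-0.551)·(-2.43,-1.68) + 0.551·(-3.59,-3.58) = (-3.0692,-2.7269)
  v5: (1-0.551)·(-1.68,-4.15) + 0.551·(-2.7,-5.76) = (-2.2420,-5.0371)
  v6: (1-0.551)·(2.62,-3.61) + 0.551·(0.99,-4.81) = (1.7219,-4.2712)
  v7: (1-0.551)·(4.86,-0.06) + 0.551·(2.21,-1.92) = (3.3998,-1.0849)
Shoelace sum Σ(x_i·y_{i+1} − x_{i+1}·y_i):
  i=1: 1.9327·2.0552 − -1.4188·1.4484 = +6.0269 (running +6.0269)
  i=2: -1.4188·-0.9714 − -3.1369·2.0552 = +7.8251 (running +13.8520)
  i=3: -3.1369·-2.7269 − -3.0692·-0.9714 = +5.5727 (running +19.4247)
  i=4: -3.0692·-5.0371 − -2.2420·-2.7269 = +9.3459 (running +28.7706)
  i=5: -2.2420·-4.2712 − 1.7219·-5.0371 = +18.2494 (running +47.0200)
  i=6: 1.7219·-1.0849 − 3.3998·-4.2712 = +12.6535 (running +59.6734)
  i=7: 3.3998·1.4484 − 1.9327·-1.0849 = +7.0210 (running +66.6945)
Area = |Σ|/2 = |66.6945|/2 = 33.3472

Area at t=0.551: 33.3472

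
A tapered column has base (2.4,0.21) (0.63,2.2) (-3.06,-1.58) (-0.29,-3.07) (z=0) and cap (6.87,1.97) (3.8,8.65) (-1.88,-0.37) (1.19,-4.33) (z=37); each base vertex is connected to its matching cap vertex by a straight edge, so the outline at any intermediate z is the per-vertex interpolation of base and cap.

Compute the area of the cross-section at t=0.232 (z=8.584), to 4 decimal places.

Cross-section at t=0.232: each vertex is (1-t)·p0[i] + t·p1[i].
  v1: (1-0.232)·(2.4,0.21) + 0.232·(6.87,1.97) = (3.4370,0.6183)
  v2: (1-0.232)·(0.63,2.2) + 0.232·(3.8,8.65) = (1.3654,3.6964)
  v3: (1-0.232)·(-3.06,-1.58) + 0.232·(-1.88,-0.37) = (-2.7862,-1.2993)
  v4: (1-0.232)·(-0.29,-3.07) + 0.232·(1.19,-4.33) = (0.0534,-3.3623)
Shoelace sum Σ(x_i·y_{i+1} − x_{i+1}·y_i):
  i=1: 3.4370·3.6964 − 1.3654·0.6183 = +11.8604 (running +11.8604)
  i=2: 1.3654·-1.2993 − -2.7862·3.6964 = +8.5250 (running +20.3854)
  i=3: -2.7862·-3.3623 − 0.0534·-1.2993 = +9.4376 (running +29.8229)
  i=4: 0.0534·0.6183 − 3.4370·-3.3623 = +11.5894 (running +41.4123)
Area = |Σ|/2 = |41.4123|/2 = 20.7062

Area at t=0.232: 20.7062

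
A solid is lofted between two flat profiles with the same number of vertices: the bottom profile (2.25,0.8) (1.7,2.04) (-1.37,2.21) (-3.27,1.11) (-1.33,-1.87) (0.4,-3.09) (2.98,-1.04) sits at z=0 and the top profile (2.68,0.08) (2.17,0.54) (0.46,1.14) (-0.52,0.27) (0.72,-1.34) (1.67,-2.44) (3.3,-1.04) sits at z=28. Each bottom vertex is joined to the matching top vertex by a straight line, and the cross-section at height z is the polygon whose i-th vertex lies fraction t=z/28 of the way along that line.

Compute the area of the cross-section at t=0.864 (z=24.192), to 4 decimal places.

Cross-section at t=0.864: each vertex is (1-t)·p0[i] + t·p1[i].
  v1: (1-0.864)·(2.25,0.8) + 0.864·(2.68,0.08) = (2.6215,0.1779)
  v2: (1-0.864)·(1.7,2.04) + 0.864·(2.17,0.54) = (2.1061,0.7440)
  v3: (1-0.864)·(-1.37,2.21) + 0.864·(0.46,1.14) = (0.2111,1.2855)
  v4: (1-0.864)·(-3.27,1.11) + 0.864·(-0.52,0.27) = (-0.8940,0.3842)
  v5: (1-0.864)·(-1.33,-1.87) + 0.864·(0.72,-1.34) = (0.4412,-1.4121)
  v6: (1-0.864)·(0.4,-3.09) + 0.864·(1.67,-2.44) = (1.4973,-2.5284)
  v7: (1-0.864)·(2.98,-1.04) + 0.864·(3.3,-1.04) = (3.2565,-1.0400)
Shoelace sum Σ(x_i·y_{i+1} − x_{i+1}·y_i):
  i=1: 2.6215·0.7440 − 2.1061·0.1779 = +1.5757 (running +1.5757)
  i=2: 2.1061·1.2855 − 0.2111·0.7440 = +2.5503 (running +4.1260)
  i=3: 0.2111·0.3842 − -0.8940·1.2855 = +1.2304 (running +5.3564)
  i=4: -0.8940·-1.4121 − 0.4412·0.3842 = +1.0929 (running +6.4493)
  i=5: 0.4412·-2.5284 − 1.4973·-1.4121 = +0.9987 (running +7.4480)
  i=6: 1.4973·-1.0400 − 3.2565·-2.5284 = +6.6765 (running +14.1245)
  i=7: 3.2565·0.1779 − 2.6215·-1.0400 = +3.3058 (running +17.4303)
Area = |Σ|/2 = |17.4303|/2 = 8.7152

Area at t=0.864: 8.7152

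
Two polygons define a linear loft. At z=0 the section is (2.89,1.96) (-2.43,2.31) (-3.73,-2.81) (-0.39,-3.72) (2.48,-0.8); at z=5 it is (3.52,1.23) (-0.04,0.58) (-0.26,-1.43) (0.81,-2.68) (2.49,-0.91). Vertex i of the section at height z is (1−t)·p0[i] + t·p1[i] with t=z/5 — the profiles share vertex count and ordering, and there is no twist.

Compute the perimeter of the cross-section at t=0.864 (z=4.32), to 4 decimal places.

Cross-section at t=0.864: each vertex is (1-t)·p0[i] + t·p1[i].
  v1: (1-0.864)·(2.89,1.96) + 0.864·(3.52,1.23) = (3.4343,1.3293)
  v2: (1-0.864)·(-2.43,2.31) + 0.864·(-0.04,0.58) = (-0.3650,0.8153)
  v3: (1-0.864)·(-3.73,-2.81) + 0.864·(-0.26,-1.43) = (-0.7319,-1.6177)
  v4: (1-0.864)·(-0.39,-3.72) + 0.864·(0.81,-2.68) = (0.6468,-2.8214)
  v5: (1-0.864)·(2.48,-0.8) + 0.864·(2.49,-0.91) = (2.4886,-0.8950)
Perimeter = Σ |v_{i+1} − v_i|:
  edge 1→2: √(-3.7994² + -0.5140²) = 3.8340 (running 3.8340)
  edge 2→3: √(-0.3669² + -2.4330²) = 2.4605 (running 6.2944)
  edge 3→4: √(1.3787² + -1.2038²) = 1.8303 (running 8.1247)
  edge 4→5: √(1.8418² + 1.9264²) = 2.6652 (running 10.7899)
  edge 5→1: √(0.9457² + 2.2243²) = 2.4170 (running 13.2069)
Perimeter = 13.2069

Perimeter at t=0.864: 13.2069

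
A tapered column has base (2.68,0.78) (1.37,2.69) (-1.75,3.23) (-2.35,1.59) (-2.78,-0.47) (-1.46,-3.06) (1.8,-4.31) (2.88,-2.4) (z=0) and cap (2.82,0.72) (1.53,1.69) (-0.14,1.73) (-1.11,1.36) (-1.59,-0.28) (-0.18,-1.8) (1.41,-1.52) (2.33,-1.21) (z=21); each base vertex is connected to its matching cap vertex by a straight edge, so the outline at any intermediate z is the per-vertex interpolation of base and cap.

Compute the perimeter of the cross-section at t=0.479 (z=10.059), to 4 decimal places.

Perimeter at t=0.479: 16.7086

Cross-section at t=0.479: each vertex is (1-t)·p0[i] + t·p1[i].
  v1: (1-0.479)·(2.68,0.78) + 0.479·(2.82,0.72) = (2.7471,0.7513)
  v2: (1-0.479)·(1.37,2.69) + 0.479·(1.53,1.69) = (1.4466,2.2110)
  v3: (1-0.479)·(-1.75,3.23) + 0.479·(-0.14,1.73) = (-0.9788,2.5115)
  v4: (1-0.479)·(-2.35,1.59) + 0.479·(-1.11,1.36) = (-1.7560,1.4798)
  v5: (1-0.479)·(-2.78,-0.47) + 0.479·(-1.59,-0.28) = (-2.2100,-0.3790)
  v6: (1-0.479)·(-1.46,-3.06) + 0.479·(-0.18,-1.8) = (-0.8469,-2.4565)
  v7: (1-0.479)·(1.8,-4.31) + 0.479·(1.41,-1.52) = (1.6132,-2.9736)
  v8: (1-0.479)·(2.88,-2.4) + 0.479·(2.33,-1.21) = (2.6166,-1.8300)
Perimeter = Σ |v_{i+1} − v_i|:
  edge 1→2: √(-1.3004² + 1.4597²) = 1.9550 (running 1.9550)
  edge 2→3: √(-2.4255² + 0.3005²) = 2.4440 (running 4.3990)
  edge 3→4: √(-0.7772² + -1.0317²) = 1.2917 (running 5.6906)
  edge 4→5: √(-0.4539² + -1.8588²) = 1.9134 (running 7.6041)
  edge 5→6: √(1.3631² + -2.0775²) = 2.4847 (running 10.0888)
  edge 6→7: √(2.4601² + -0.5171²) = 2.5138 (running 12.6027)
  edge 7→8: √(1.0034² + 1.1436²) = 1.5214 (running 14.1240)
  edge 8→1: √(0.1305² + 2.5812²) = 2.5845 (running 16.7086)
Perimeter = 16.7086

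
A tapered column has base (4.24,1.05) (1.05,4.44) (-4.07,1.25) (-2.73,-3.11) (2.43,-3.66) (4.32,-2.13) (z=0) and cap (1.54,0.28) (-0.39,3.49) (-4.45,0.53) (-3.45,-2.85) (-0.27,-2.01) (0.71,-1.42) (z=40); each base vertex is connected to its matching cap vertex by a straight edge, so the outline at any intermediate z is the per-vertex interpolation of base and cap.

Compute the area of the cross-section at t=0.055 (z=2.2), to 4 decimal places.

Cross-section at t=0.055: each vertex is (1-t)·p0[i] + t·p1[i].
  v1: (1-0.055)·(4.24,1.05) + 0.055·(1.54,0.28) = (4.0915,1.0076)
  v2: (1-0.055)·(1.05,4.44) + 0.055·(-0.39,3.49) = (0.9708,4.3878)
  v3: (1-0.055)·(-4.07,1.25) + 0.055·(-4.45,0.53) = (-4.0909,1.2104)
  v4: (1-0.055)·(-2.73,-3.11) + 0.055·(-3.45,-2.85) = (-2.7696,-3.0957)
  v5: (1-0.055)·(2.43,-3.66) + 0.055·(-0.27,-2.01) = (2.2815,-3.5692)
  v6: (1-0.055)·(4.32,-2.13) + 0.055·(0.71,-1.42) = (4.1214,-2.0909)
Shoelace sum Σ(x_i·y_{i+1} − x_{i+1}·y_i):
  i=1: 4.0915·4.3878 − 0.9708·1.0076 = +16.9743 (running +16.9743)
  i=2: 0.9708·1.2104 − -4.0909·4.3878 = +19.1249 (running +36.0992)
  i=3: -4.0909·-3.0957 − -2.7696·1.2104 = +16.0165 (running +52.1157)
  i=4: -2.7696·-3.5692 − 2.2815·-3.0957 = +16.9482 (running +69.0639)
  i=5: 2.2815·-2.0909 − 4.1214·-3.5692 = +9.9400 (running +79.0039)
  i=6: 4.1214·1.0076 − 4.0915·-2.0909 = +12.7081 (running +91.7120)
Area = |Σ|/2 = |91.7120|/2 = 45.8560

Area at t=0.055: 45.8560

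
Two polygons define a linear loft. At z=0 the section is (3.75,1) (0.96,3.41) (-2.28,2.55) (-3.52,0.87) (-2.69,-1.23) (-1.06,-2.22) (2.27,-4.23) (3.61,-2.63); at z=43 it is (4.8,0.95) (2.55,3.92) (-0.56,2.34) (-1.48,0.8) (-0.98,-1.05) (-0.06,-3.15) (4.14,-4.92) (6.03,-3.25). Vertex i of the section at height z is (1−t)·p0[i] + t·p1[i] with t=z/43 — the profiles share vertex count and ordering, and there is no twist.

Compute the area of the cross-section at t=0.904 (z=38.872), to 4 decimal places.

Area at t=0.904: 41.3482

Cross-section at t=0.904: each vertex is (1-t)·p0[i] + t·p1[i].
  v1: (1-0.904)·(3.75,1) + 0.904·(4.8,0.95) = (4.6992,0.9548)
  v2: (1-0.904)·(0.96,3.41) + 0.904·(2.55,3.92) = (2.3974,3.8710)
  v3: (1-0.904)·(-2.28,2.55) + 0.904·(-0.56,2.34) = (-0.7251,2.3602)
  v4: (1-0.904)·(-3.52,0.87) + 0.904·(-1.48,0.8) = (-1.6758,0.8067)
  v5: (1-0.904)·(-2.69,-1.23) + 0.904·(-0.98,-1.05) = (-1.1442,-1.0673)
  v6: (1-0.904)·(-1.06,-2.22) + 0.904·(-0.06,-3.15) = (-0.1560,-3.0607)
  v7: (1-0.904)·(2.27,-4.23) + 0.904·(4.14,-4.92) = (3.9605,-4.8538)
  v8: (1-0.904)·(3.61,-2.63) + 0.904·(6.03,-3.25) = (5.7977,-3.1905)
Shoelace sum Σ(x_i·y_{i+1} − x_{i+1}·y_i):
  i=1: 4.6992·3.8710 − 2.3974·0.9548 = +15.9018 (running +15.9018)
  i=2: 2.3974·2.3602 − -0.7251·3.8710 = +8.4651 (running +24.3669)
  i=3: -0.7251·0.8067 − -1.6758·2.3602 = +3.3703 (running +27.7372)
  i=4: -1.6758·-1.0673 − -1.1442·0.8067 = +2.7116 (running +30.4488)
  i=5: -1.1442·-3.0607 − -0.1560·-1.0673 = +3.3355 (running +33.7843)
  i=6: -0.1560·-4.8538 − 3.9605·-3.0607 = +12.8791 (running +46.6634)
  i=7: 3.9605·-3.1905 − 5.7977·-4.8538 = +15.5047 (running +62.1681)
  i=8: 5.7977·0.9548 − 4.6992·-3.1905 = +20.5283 (running +82.6964)
Area = |Σ|/2 = |82.6964|/2 = 41.3482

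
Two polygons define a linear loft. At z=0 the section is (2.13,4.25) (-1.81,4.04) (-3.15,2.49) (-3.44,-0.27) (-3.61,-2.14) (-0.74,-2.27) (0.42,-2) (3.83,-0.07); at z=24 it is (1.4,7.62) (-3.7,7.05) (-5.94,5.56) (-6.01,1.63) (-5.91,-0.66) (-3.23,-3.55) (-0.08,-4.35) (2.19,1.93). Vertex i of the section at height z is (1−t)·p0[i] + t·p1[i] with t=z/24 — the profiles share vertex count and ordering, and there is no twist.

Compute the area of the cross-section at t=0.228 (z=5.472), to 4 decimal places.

Area at t=0.228: 44.6154

Cross-section at t=0.228: each vertex is (1-t)·p0[i] + t·p1[i].
  v1: (1-0.228)·(2.13,4.25) + 0.228·(1.4,7.62) = (1.9636,5.0184)
  v2: (1-0.228)·(-1.81,4.04) + 0.228·(-3.7,7.05) = (-2.2409,4.7263)
  v3: (1-0.228)·(-3.15,2.49) + 0.228·(-5.94,5.56) = (-3.7861,3.1900)
  v4: (1-0.228)·(-3.44,-0.27) + 0.228·(-6.01,1.63) = (-4.0260,0.1632)
  v5: (1-0.228)·(-3.61,-2.14) + 0.228·(-5.91,-0.66) = (-4.1344,-1.8026)
  v6: (1-0.228)·(-0.74,-2.27) + 0.228·(-3.23,-3.55) = (-1.3077,-2.5618)
  v7: (1-0.228)·(0.42,-2) + 0.228·(-0.08,-4.35) = (0.3060,-2.5358)
  v8: (1-0.228)·(3.83,-0.07) + 0.228·(2.19,1.93) = (3.4561,0.3860)
Shoelace sum Σ(x_i·y_{i+1} − x_{i+1}·y_i):
  i=1: 1.9636·4.7263 − -2.2409·5.0184 = +20.5261 (running +20.5261)
  i=2: -2.2409·3.1900 − -3.7861·4.7263 = +10.7458 (running +31.2719)
  i=3: -3.7861·0.1632 − -4.0260·3.1900 = +12.2248 (running +43.4967)
  i=4: -4.0260·-1.8026 − -4.1344·0.1632 = +7.9318 (running +51.4284)
  i=5: -4.1344·-2.5618 − -1.3077·-1.8026 = +8.2344 (running +59.6628)
  i=6: -1.3077·-2.5358 − 0.3060·-2.5618 = +4.1000 (running +63.7629)
  i=7: 0.3060·0.3860 − 3.4561·-2.5358 = +8.8820 (running +72.6449)
  i=8: 3.4561·5.0184 − 1.9636·0.3860 = +16.5859 (running +89.2309)
Area = |Σ|/2 = |89.2309|/2 = 44.6154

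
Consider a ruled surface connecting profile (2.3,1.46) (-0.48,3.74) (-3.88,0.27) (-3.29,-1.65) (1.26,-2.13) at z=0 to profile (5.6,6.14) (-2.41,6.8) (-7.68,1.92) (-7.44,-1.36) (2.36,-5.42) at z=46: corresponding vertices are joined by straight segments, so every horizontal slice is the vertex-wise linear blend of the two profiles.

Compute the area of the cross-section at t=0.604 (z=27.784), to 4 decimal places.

Cross-section at t=0.604: each vertex is (1-t)·p0[i] + t·p1[i].
  v1: (1-0.604)·(2.3,1.46) + 0.604·(5.6,6.14) = (4.2932,4.2867)
  v2: (1-0.604)·(-0.48,3.74) + 0.604·(-2.41,6.8) = (-1.6457,5.5882)
  v3: (1-0.604)·(-3.88,0.27) + 0.604·(-7.68,1.92) = (-6.1752,1.2666)
  v4: (1-0.604)·(-3.29,-1.65) + 0.604·(-7.44,-1.36) = (-5.7966,-1.4748)
  v5: (1-0.604)·(1.26,-2.13) + 0.604·(2.36,-5.42) = (1.9244,-4.1172)
Shoelace sum Σ(x_i·y_{i+1} − x_{i+1}·y_i):
  i=1: 4.2932·5.5882 − -1.6457·4.2867 = +31.0462 (running +31.0462)
  i=2: -1.6457·1.2666 − -6.1752·5.5882 = +32.4240 (running +63.4702)
  i=3: -6.1752·-1.4748 − -5.7966·1.2666 = +16.4494 (running +79.9196)
  i=4: -5.7966·-4.1172 − 1.9244·-1.4748 = +26.7037 (running +106.6233)
  i=5: 1.9244·4.2867 − 4.2932·-4.1172 = +25.9252 (running +132.5485)
Area = |Σ|/2 = |132.5485|/2 = 66.2742

Area at t=0.604: 66.2742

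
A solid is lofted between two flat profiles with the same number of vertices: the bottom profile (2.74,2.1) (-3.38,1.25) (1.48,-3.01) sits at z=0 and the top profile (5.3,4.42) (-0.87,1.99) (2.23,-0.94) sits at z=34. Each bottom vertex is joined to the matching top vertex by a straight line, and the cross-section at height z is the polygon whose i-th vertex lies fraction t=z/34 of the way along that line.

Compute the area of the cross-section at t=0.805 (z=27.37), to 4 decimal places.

Area at t=0.805: 13.4767

Cross-section at t=0.805: each vertex is (1-t)·p0[i] + t·p1[i].
  v1: (1-0.805)·(2.74,2.1) + 0.805·(5.3,4.42) = (4.8008,3.9676)
  v2: (1-0.805)·(-3.38,1.25) + 0.805·(-0.87,1.99) = (-1.3594,1.8457)
  v3: (1-0.805)·(1.48,-3.01) + 0.805·(2.23,-0.94) = (2.0837,-1.3436)
Shoelace sum Σ(x_i·y_{i+1} − x_{i+1}·y_i):
  i=1: 4.8008·1.8457 − -1.3594·3.9676 = +14.2546 (running +14.2546)
  i=2: -1.3594·-1.3436 − 2.0837·1.8457 = -2.0194 (running +12.2352)
  i=3: 2.0837·3.9676 − 4.8008·-1.3436 = +14.7181 (running +26.9533)
Area = |Σ|/2 = |26.9533|/2 = 13.4767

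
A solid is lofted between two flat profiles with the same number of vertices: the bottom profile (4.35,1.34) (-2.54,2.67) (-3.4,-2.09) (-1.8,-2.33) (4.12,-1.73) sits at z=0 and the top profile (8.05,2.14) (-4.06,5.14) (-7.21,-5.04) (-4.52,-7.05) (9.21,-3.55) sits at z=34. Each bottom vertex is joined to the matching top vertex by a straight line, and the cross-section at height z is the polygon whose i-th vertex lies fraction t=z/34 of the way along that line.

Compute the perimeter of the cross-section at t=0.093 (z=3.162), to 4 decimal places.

Cross-section at t=0.093: each vertex is (1-t)·p0[i] + t·p1[i].
  v1: (1-0.093)·(4.35,1.34) + 0.093·(8.05,2.14) = (4.6941,1.4144)
  v2: (1-0.093)·(-2.54,2.67) + 0.093·(-4.06,5.14) = (-2.6814,2.8997)
  v3: (1-0.093)·(-3.4,-2.09) + 0.093·(-7.21,-5.04) = (-3.7543,-2.3643)
  v4: (1-0.093)·(-1.8,-2.33) + 0.093·(-4.52,-7.05) = (-2.0530,-2.7690)
  v5: (1-0.093)·(4.12,-1.73) + 0.093·(9.21,-3.55) = (4.5934,-1.8993)
Perimeter = Σ |v_{i+1} − v_i|:
  edge 1→2: √(-7.3755² + 1.4853²) = 7.5235 (running 7.5235)
  edge 2→3: √(-1.0730² + -5.2641²) = 5.3723 (running 12.8958)
  edge 3→4: √(1.7014² + -0.4046²) = 1.7488 (running 14.6447)
  edge 4→5: √(6.6463² + 0.8697²) = 6.7030 (running 21.3476)
  edge 5→1: √(0.1007² + 3.3137²) = 3.3152 (running 24.6628)
Perimeter = 24.6628

Perimeter at t=0.093: 24.6628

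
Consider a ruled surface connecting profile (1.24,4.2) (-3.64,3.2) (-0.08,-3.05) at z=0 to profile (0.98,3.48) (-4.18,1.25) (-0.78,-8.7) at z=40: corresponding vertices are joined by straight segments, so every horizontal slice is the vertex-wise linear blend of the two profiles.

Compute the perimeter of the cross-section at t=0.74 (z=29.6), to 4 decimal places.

Perimeter at t=0.74: 26.0801

Cross-section at t=0.74: each vertex is (1-t)·p0[i] + t·p1[i].
  v1: (1-0.74)·(1.24,4.2) + 0.74·(0.98,3.48) = (1.0476,3.6672)
  v2: (1-0.74)·(-3.64,3.2) + 0.74·(-4.18,1.25) = (-4.0396,1.7570)
  v3: (1-0.74)·(-0.08,-3.05) + 0.74·(-0.78,-8.7) = (-0.5980,-7.2310)
Perimeter = Σ |v_{i+1} − v_i|:
  edge 1→2: √(-5.0872² + -1.9102²) = 5.4340 (running 5.4340)
  edge 2→3: √(3.4416² + -8.9880²) = 9.6244 (running 15.0584)
  edge 3→1: √(1.6456² + 10.8982²) = 11.0217 (running 26.0801)
Perimeter = 26.0801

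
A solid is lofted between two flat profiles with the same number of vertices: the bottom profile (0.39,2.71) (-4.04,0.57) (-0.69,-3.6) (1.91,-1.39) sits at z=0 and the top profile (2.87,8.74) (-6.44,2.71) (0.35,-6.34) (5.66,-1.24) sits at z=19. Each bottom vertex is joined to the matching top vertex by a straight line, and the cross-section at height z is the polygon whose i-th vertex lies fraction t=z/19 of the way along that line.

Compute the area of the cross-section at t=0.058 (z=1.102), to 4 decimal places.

Area at t=0.058: 22.7090

Cross-section at t=0.058: each vertex is (1-t)·p0[i] + t·p1[i].
  v1: (1-0.058)·(0.39,2.71) + 0.058·(2.87,8.74) = (0.5338,3.0597)
  v2: (1-0.058)·(-4.04,0.57) + 0.058·(-6.44,2.71) = (-4.1792,0.6941)
  v3: (1-0.058)·(-0.69,-3.6) + 0.058·(0.35,-6.34) = (-0.6297,-3.7589)
  v4: (1-0.058)·(1.91,-1.39) + 0.058·(5.66,-1.24) = (2.1275,-1.3813)
Shoelace sum Σ(x_i·y_{i+1} − x_{i+1}·y_i):
  i=1: 0.5338·0.6941 − -4.1792·3.0597 = +13.1578 (running +13.1578)
  i=2: -4.1792·-3.7589 − -0.6297·0.6941 = +16.1464 (running +29.3042)
  i=3: -0.6297·-1.3813 − 2.1275·-3.7589 = +8.8669 (running +38.1710)
  i=4: 2.1275·3.0597 − 0.5338·-1.3813 = +7.2470 (running +45.4180)
Area = |Σ|/2 = |45.4180|/2 = 22.7090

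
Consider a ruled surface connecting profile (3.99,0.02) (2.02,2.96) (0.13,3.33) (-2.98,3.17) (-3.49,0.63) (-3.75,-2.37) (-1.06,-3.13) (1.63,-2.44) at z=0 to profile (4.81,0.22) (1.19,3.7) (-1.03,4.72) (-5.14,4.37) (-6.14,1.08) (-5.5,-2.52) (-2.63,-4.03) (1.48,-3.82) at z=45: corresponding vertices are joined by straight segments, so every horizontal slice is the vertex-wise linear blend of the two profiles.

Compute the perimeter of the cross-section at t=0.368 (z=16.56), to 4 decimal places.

Cross-section at t=0.368: each vertex is (1-t)·p0[i] + t·p1[i].
  v1: (1-0.368)·(3.99,0.02) + 0.368·(4.81,0.22) = (4.2918,0.0936)
  v2: (1-0.368)·(2.02,2.96) + 0.368·(1.19,3.7) = (1.7146,3.2323)
  v3: (1-0.368)·(0.13,3.33) + 0.368·(-1.03,4.72) = (-0.2969,3.8415)
  v4: (1-0.368)·(-2.98,3.17) + 0.368·(-5.14,4.37) = (-3.7749,3.6116)
  v5: (1-0.368)·(-3.49,0.63) + 0.368·(-6.14,1.08) = (-4.4652,0.7956)
  v6: (1-0.368)·(-3.75,-2.37) + 0.368·(-5.5,-2.52) = (-4.3940,-2.4252)
  v7: (1-0.368)·(-1.06,-3.13) + 0.368·(-2.63,-4.03) = (-1.6378,-3.4612)
  v8: (1-0.368)·(1.63,-2.44) + 0.368·(1.48,-3.82) = (1.5748,-2.9478)
Perimeter = Σ |v_{i+1} − v_i|:
  edge 1→2: √(-2.5772² + 3.1387²) = 4.0612 (running 4.0612)
  edge 2→3: √(-2.0114² + 0.6092²) = 2.1017 (running 6.1629)
  edge 3→4: √(-3.4780² + -0.2299²) = 3.4856 (running 9.6485)
  edge 4→5: √(-0.6903² + -2.8160²) = 2.8994 (running 12.5479)
  edge 5→6: √(0.0712² + -3.2208²) = 3.2216 (running 15.7694)
  edge 6→7: √(2.7562² + -1.0360²) = 2.9445 (running 18.7140)
  edge 7→8: √(3.2126² + 0.5134²) = 3.2533 (running 21.9673)
  edge 8→1: √(2.7170² + 3.0414²) = 4.0783 (running 26.0455)
Perimeter = 26.0455

Perimeter at t=0.368: 26.0455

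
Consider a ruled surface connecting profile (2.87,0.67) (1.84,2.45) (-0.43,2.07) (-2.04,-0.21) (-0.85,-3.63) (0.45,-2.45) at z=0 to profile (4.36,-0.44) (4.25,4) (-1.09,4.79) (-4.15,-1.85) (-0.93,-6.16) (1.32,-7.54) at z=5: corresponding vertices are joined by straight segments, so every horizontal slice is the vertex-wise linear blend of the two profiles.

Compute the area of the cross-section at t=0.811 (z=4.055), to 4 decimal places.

Cross-section at t=0.811: each vertex is (1-t)·p0[i] + t·p1[i].
  v1: (1-0.811)·(2.87,0.67) + 0.811·(4.36,-0.44) = (4.0784,-0.2302)
  v2: (1-0.811)·(1.84,2.45) + 0.811·(4.25,4) = (3.7945,3.7071)
  v3: (1-0.811)·(-0.43,2.07) + 0.811·(-1.09,4.79) = (-0.9653,4.2759)
  v4: (1-0.811)·(-2.04,-0.21) + 0.811·(-4.15,-1.85) = (-3.7512,-1.5400)
  v5: (1-0.811)·(-0.85,-3.63) + 0.811·(-0.93,-6.16) = (-0.9149,-5.6818)
  v6: (1-0.811)·(0.45,-2.45) + 0.811·(1.32,-7.54) = (1.1556,-6.5780)
Shoelace sum Σ(x_i·y_{i+1} − x_{i+1}·y_i):
  i=1: 4.0784·3.7071 − 3.7945·-0.2302 = +15.9923 (running +15.9923)
  i=2: 3.7945·4.2759 − -0.9653·3.7071 = +19.8033 (running +35.7956)
  i=3: -0.9653·-1.5400 − -3.7512·4.2759 = +17.5264 (running +53.3220)
  i=4: -3.7512·-5.6818 − -0.9149·-1.5400 = +19.9048 (running +73.2268)
  i=5: -0.9149·-6.5780 − 1.1556·-5.6818 = +12.5838 (running +85.8106)
  i=6: 1.1556·-0.2302 − 4.0784·-6.5780 = +26.5616 (running +112.3722)
Area = |Σ|/2 = |112.3722|/2 = 56.1861

Area at t=0.811: 56.1861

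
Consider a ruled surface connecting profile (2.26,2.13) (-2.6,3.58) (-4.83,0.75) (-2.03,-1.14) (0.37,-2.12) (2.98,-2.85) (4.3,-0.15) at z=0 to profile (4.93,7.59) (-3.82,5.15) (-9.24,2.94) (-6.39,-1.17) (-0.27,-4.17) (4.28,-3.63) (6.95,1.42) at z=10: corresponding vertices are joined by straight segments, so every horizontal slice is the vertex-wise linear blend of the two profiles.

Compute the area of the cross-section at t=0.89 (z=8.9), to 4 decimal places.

Area at t=0.89: 109.1270

Cross-section at t=0.89: each vertex is (1-t)·p0[i] + t·p1[i].
  v1: (1-0.89)·(2.26,2.13) + 0.89·(4.93,7.59) = (4.6363,6.9894)
  v2: (1-0.89)·(-2.6,3.58) + 0.89·(-3.82,5.15) = (-3.6858,4.9773)
  v3: (1-0.89)·(-4.83,0.75) + 0.89·(-9.24,2.94) = (-8.7549,2.6991)
  v4: (1-0.89)·(-2.03,-1.14) + 0.89·(-6.39,-1.17) = (-5.9104,-1.1667)
  v5: (1-0.89)·(0.37,-2.12) + 0.89·(-0.27,-4.17) = (-0.1996,-3.9445)
  v6: (1-0.89)·(2.98,-2.85) + 0.89·(4.28,-3.63) = (4.1370,-3.5442)
  v7: (1-0.89)·(4.3,-0.15) + 0.89·(6.95,1.42) = (6.6585,1.2473)
Shoelace sum Σ(x_i·y_{i+1} − x_{i+1}·y_i):
  i=1: 4.6363·4.9773 − -3.6858·6.9894 = +48.8378 (running +48.8378)
  i=2: -3.6858·2.6991 − -8.7549·4.9773 = +33.6274 (running +82.4652)
  i=3: -8.7549·-1.1667 − -5.9104·2.6991 = +26.1671 (running +108.6323)
  i=4: -5.9104·-3.9445 − -0.1996·-1.1667 = +23.0807 (running +131.7130)
  i=5: -0.1996·-3.5442 − 4.1370·-3.9445 = +17.0258 (running +148.7388)
  i=6: 4.1370·1.2473 − 6.6585·-3.5442 = +28.7591 (running +177.4980)
  i=7: 6.6585·6.9894 − 4.6363·1.2473 = +40.7561 (running +218.2540)
Area = |Σ|/2 = |218.2540|/2 = 109.1270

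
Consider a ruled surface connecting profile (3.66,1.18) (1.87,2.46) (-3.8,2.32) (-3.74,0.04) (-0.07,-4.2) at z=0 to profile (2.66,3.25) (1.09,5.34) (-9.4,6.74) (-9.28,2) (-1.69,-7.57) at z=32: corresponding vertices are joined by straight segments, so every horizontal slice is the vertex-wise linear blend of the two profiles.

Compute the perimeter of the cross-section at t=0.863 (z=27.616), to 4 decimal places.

Cross-section at t=0.863: each vertex is (1-t)·p0[i] + t·p1[i].
  v1: (1-0.863)·(3.66,1.18) + 0.863·(2.66,3.25) = (2.7970,2.9664)
  v2: (1-0.863)·(1.87,2.46) + 0.863·(1.09,5.34) = (1.1969,4.9454)
  v3: (1-0.863)·(-3.8,2.32) + 0.863·(-9.4,6.74) = (-8.6328,6.1345)
  v4: (1-0.863)·(-3.74,0.04) + 0.863·(-9.28,2) = (-8.5210,1.7315)
  v5: (1-0.863)·(-0.07,-4.2) + 0.863·(-1.69,-7.57) = (-1.4681,-7.1083)
Perimeter = Σ |v_{i+1} − v_i|:
  edge 1→2: √(-1.6001² + 1.9790²) = 2.5450 (running 2.5450)
  edge 2→3: √(-9.8297² + 1.1890²) = 9.9013 (running 12.4463)
  edge 3→4: √(0.1118² + -4.4030²) = 4.4044 (running 16.8507)
  edge 4→5: √(7.0530² + -8.8398²) = 11.3087 (running 28.1594)
  edge 5→1: √(4.2651² + 10.0747²) = 10.9403 (running 39.0997)
Perimeter = 39.0997

Perimeter at t=0.863: 39.0997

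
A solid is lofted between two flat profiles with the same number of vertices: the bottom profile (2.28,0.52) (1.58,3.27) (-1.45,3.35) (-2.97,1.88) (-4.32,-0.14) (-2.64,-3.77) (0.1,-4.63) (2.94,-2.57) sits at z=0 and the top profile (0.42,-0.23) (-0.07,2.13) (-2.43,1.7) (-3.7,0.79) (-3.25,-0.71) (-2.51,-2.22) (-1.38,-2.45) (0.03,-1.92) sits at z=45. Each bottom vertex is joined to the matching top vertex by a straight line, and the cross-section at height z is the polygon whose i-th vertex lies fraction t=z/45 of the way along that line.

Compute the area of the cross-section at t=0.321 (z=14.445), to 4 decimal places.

Area at t=0.321: 30.2996

Cross-section at t=0.321: each vertex is (1-t)·p0[i] + t·p1[i].
  v1: (1-0.321)·(2.28,0.52) + 0.321·(0.42,-0.23) = (1.6829,0.2793)
  v2: (1-0.321)·(1.58,3.27) + 0.321·(-0.07,2.13) = (1.0504,2.9041)
  v3: (1-0.321)·(-1.45,3.35) + 0.321·(-2.43,1.7) = (-1.7646,2.8204)
  v4: (1-0.321)·(-2.97,1.88) + 0.321·(-3.7,0.79) = (-3.2043,1.5301)
  v5: (1-0.321)·(-4.32,-0.14) + 0.321·(-3.25,-0.71) = (-3.9765,-0.3230)
  v6: (1-0.321)·(-2.64,-3.77) + 0.321·(-2.51,-2.22) = (-2.5983,-3.2725)
  v7: (1-0.321)·(0.1,-4.63) + 0.321·(-1.38,-2.45) = (-0.3751,-3.9302)
  v8: (1-0.321)·(2.94,-2.57) + 0.321·(0.03,-1.92) = (2.0059,-2.3613)
Shoelace sum Σ(x_i·y_{i+1} − x_{i+1}·y_i):
  i=1: 1.6829·2.9041 − 1.0504·0.2793 = +4.5940 (running +4.5940)
  i=2: 1.0504·2.8204 − -1.7646·2.9041 = +8.0868 (running +12.6808)
  i=3: -1.7646·1.5301 − -3.2043·2.8204 = +6.3373 (running +19.0182)
  i=4: -3.2043·-0.3230 − -3.9765·1.5301 = +7.1194 (running +26.1376)
  i=5: -3.9765·-3.2725 − -2.5983·-0.3230 = +12.1738 (running +38.3114)
  i=6: -2.5983·-3.9302 − -0.3751·-3.2725 = +8.9843 (running +47.2958)
  i=7: -0.3751·-2.3613 − 2.0059·-3.9302 = +8.7693 (running +56.0651)
  i=8: 2.0059·0.2793 − 1.6829·-2.3613 = +4.5342 (running +60.5992)
Area = |Σ|/2 = |60.5992|/2 = 30.2996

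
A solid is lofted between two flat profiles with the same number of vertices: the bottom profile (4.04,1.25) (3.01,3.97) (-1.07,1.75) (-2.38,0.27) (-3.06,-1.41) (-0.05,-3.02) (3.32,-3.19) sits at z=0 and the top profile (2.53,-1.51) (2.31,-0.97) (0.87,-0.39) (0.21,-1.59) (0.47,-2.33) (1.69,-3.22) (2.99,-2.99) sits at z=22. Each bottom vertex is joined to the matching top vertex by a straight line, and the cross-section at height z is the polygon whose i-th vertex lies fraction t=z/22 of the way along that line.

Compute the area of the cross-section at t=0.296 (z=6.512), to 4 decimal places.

Area at t=0.296: 22.1784

Cross-section at t=0.296: each vertex is (1-t)·p0[i] + t·p1[i].
  v1: (1-0.296)·(4.04,1.25) + 0.296·(2.53,-1.51) = (3.5930,0.4330)
  v2: (1-0.296)·(3.01,3.97) + 0.296·(2.31,-0.97) = (2.8028,2.5078)
  v3: (1-0.296)·(-1.07,1.75) + 0.296·(0.87,-0.39) = (-0.4958,1.1166)
  v4: (1-0.296)·(-2.38,0.27) + 0.296·(0.21,-1.59) = (-1.6134,-0.2806)
  v5: (1-0.296)·(-3.06,-1.41) + 0.296·(0.47,-2.33) = (-2.0151,-1.6823)
  v6: (1-0.296)·(-0.05,-3.02) + 0.296·(1.69,-3.22) = (0.4650,-3.0792)
  v7: (1-0.296)·(3.32,-3.19) + 0.296·(2.99,-2.99) = (3.2223,-3.1308)
Shoelace sum Σ(x_i·y_{i+1} − x_{i+1}·y_i):
  i=1: 3.5930·2.5078 − 2.8028·0.4330 = +7.7968 (running +7.7968)
  i=2: 2.8028·1.1166 − -0.4958·2.5078 = +4.3727 (running +12.1695)
  i=3: -0.4958·-0.2806 − -1.6134·1.1166 = +1.9405 (running +14.1100)
  i=4: -1.6134·-1.6823 − -2.0151·-0.2806 = +2.1488 (running +16.2588)
  i=5: -2.0151·-3.0792 − 0.4650·-1.6823 = +6.9873 (running +23.2461)
  i=6: 0.4650·-3.1308 − 3.2223·-3.0792 = +8.4662 (running +31.7124)
  i=7: 3.2223·0.4330 − 3.5930·-3.1308 = +12.6445 (running +44.3568)
Area = |Σ|/2 = |44.3568|/2 = 22.1784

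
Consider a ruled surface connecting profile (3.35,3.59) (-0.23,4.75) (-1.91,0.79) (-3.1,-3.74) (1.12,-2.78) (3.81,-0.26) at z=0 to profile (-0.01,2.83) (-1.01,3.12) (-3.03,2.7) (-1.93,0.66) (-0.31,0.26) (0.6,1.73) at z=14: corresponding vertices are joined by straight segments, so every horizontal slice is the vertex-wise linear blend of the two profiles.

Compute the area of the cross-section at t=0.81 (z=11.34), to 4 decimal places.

Area at t=0.81: 10.8255

Cross-section at t=0.81: each vertex is (1-t)·p0[i] + t·p1[i].
  v1: (1-0.81)·(3.35,3.59) + 0.81·(-0.01,2.83) = (0.6284,2.9744)
  v2: (1-0.81)·(-0.23,4.75) + 0.81·(-1.01,3.12) = (-0.8618,3.4297)
  v3: (1-0.81)·(-1.91,0.79) + 0.81·(-3.03,2.7) = (-2.8172,2.3371)
  v4: (1-0.81)·(-3.1,-3.74) + 0.81·(-1.93,0.66) = (-2.1523,-0.1760)
  v5: (1-0.81)·(1.12,-2.78) + 0.81·(-0.31,0.26) = (-0.0383,-0.3176)
  v6: (1-0.81)·(3.81,-0.26) + 0.81·(0.6,1.73) = (1.2099,1.3519)
Shoelace sum Σ(x_i·y_{i+1} − x_{i+1}·y_i):
  i=1: 0.6284·3.4297 − -0.8618·2.9744 = +4.7186 (running +4.7186)
  i=2: -0.8618·2.3371 − -2.8172·3.4297 = +7.6480 (running +12.3666)
  i=3: -2.8172·-0.1760 − -2.1523·2.3371 = +5.5260 (running +17.8926)
  i=4: -2.1523·-0.3176 − -0.0383·-0.1760 = +0.6768 (running +18.5694)
  i=5: -0.0383·1.3519 − 1.2099·-0.3176 = +0.3325 (running +18.9019)
  i=6: 1.2099·2.9744 − 0.6284·1.3519 = +2.7492 (running +21.6511)
Area = |Σ|/2 = |21.6511|/2 = 10.8255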